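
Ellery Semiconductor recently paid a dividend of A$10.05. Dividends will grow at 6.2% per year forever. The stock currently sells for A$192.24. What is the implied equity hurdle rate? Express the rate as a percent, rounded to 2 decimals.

Rearranging the constant-growth DDM: r = D₁/P₀ + g.
D₁ = 10.05 × (1 + 0.062) = 10.6731.
r = 10.6731 / 192.24 + 0.062 = 0.05552 + 0.062 = 0.11752

11.75%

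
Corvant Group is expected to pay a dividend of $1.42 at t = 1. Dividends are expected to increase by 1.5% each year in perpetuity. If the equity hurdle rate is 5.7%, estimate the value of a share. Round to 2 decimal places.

Gordon growth model: P₀ = D₁/(r − g), with D₁ = 1.42 given directly.
P₀ = 1.4200 / (0.057 − 0.015) = 1.4200 / 0.042 = 33.8095

$33.81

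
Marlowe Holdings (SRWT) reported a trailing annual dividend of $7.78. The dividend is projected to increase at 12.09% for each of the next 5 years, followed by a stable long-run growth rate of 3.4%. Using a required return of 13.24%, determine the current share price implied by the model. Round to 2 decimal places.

$115.42

Two-stage DDM. Project D₁…D_5 at 0.1209, terminal growth 0.034, discount at r = 0.1324.
D_1 = 8.7206
D_2 = 9.7749
D_3 = 10.9567
D_4 = 12.2814
D_5 = 13.7662
Terminal value at t=5: TV = D_6/(r−g) = 14.2342/(0.1324−0.034) = 144.6570
P₀ = 8.7206/(1+0.1324)^1 + 9.7749/(1+0.1324)^2 + 10.9567/(1+0.1324)^3 + 12.2814/(1+0.1324)^4 + 13.7662/(1+0.1324)^5 + 144.6570/(1+0.1324)^5 = 115.4163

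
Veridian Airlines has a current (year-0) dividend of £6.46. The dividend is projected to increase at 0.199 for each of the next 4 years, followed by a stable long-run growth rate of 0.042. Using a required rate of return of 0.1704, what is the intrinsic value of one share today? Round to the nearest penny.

Two-stage DDM. Project D₁…D_4 at 0.199, terminal growth 0.042, discount at r = 0.1704.
D_1 = 7.7455
D_2 = 9.2869
D_3 = 11.1350
D_4 = 13.3509
Terminal value at t=4: TV = D_5/(r−g) = 13.9116/(0.1704−0.042) = 108.3458
P₀ = 7.7455/(1+0.1704)^1 + 9.2869/(1+0.1704)^2 + 11.1350/(1+0.1704)^3 + 13.3509/(1+0.1704)^4 + 108.3458/(1+0.1704)^4 = 85.1973

£85.20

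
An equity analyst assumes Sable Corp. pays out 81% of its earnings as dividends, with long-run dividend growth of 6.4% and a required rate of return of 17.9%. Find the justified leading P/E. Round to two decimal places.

7.04

Justified leading P/E = b/(r−g) = 0.81/(0.179−0.064) = 7.0435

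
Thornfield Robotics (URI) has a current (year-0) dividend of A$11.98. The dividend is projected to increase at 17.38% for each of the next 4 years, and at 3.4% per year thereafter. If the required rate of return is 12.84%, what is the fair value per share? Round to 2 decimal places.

A$206.59

Two-stage DDM. Project D₁…D_4 at 0.1738, terminal growth 0.034, discount at r = 0.1284.
D_1 = 14.0621
D_2 = 16.5061
D_3 = 19.3749
D_4 = 22.7422
Terminal value at t=4: TV = D_5/(r−g) = 23.5155/(0.1284−0.034) = 249.1046
P₀ = 14.0621/(1+0.1284)^1 + 16.5061/(1+0.1284)^2 + 19.3749/(1+0.1284)^3 + 22.7422/(1+0.1284)^4 + 249.1046/(1+0.1284)^4 = 206.5868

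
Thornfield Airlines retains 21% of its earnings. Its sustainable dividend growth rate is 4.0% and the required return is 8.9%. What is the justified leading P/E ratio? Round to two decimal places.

Payout ratio b = 1 − 0.21 = 0.79.
Justified leading P/E = b/(r−g) = 0.79/(0.089−0.04) = 16.1224

16.12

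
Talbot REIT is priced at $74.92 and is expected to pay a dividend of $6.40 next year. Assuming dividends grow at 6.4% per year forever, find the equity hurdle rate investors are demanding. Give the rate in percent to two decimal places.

Rearranging the constant-growth DDM: r = D₁/P₀ + g.
r = 6.4000 / 74.92 + 0.064 = 0.08542 + 0.064 = 0.14942

14.94%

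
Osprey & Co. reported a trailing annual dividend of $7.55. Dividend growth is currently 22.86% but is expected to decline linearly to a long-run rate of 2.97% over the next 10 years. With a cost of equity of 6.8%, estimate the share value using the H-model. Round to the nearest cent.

$399.03

H-model: P₀ = D₀[(1+g_L) + H(g_S−g_L)]/(r−g_L), with H = 10/2 = 5.
P₀ = 7.55 × [(1+0.0297) + 5×(0.2286−0.0297)] / (0.068−0.0297)
   = 7.55 × 2.0242 / 0.0383 = 399.0264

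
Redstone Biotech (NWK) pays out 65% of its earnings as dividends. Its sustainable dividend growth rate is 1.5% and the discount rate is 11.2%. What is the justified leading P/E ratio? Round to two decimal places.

Justified leading P/E = b/(r−g) = 0.65/(0.112−0.015) = 6.7010

6.70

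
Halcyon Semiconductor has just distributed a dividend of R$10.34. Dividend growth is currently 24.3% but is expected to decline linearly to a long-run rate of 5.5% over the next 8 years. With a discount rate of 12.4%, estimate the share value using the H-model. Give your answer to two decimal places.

H-model: P₀ = D₀[(1+g_L) + H(g_S−g_L)]/(r−g_L), with H = 8/2 = 4.
P₀ = 10.34 × [(1+0.055) + 4×(0.243−0.055)] / (0.124−0.055)
   = 10.34 × 1.8070 / 0.069 = 270.7881

R$270.79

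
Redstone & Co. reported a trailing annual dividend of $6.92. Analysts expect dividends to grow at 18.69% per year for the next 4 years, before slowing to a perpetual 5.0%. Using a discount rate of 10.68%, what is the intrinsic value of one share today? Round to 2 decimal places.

$202.24

Two-stage DDM. Project D₁…D_4 at 0.1869, terminal growth 0.05, discount at r = 0.1068.
D_1 = 8.2133
D_2 = 9.7484
D_3 = 11.5704
D_4 = 13.7329
Terminal value at t=4: TV = D_5/(r−g) = 14.4196/(0.1068−0.05) = 253.8654
P₀ = 8.2133/(1+0.1068)^1 + 9.7484/(1+0.1068)^2 + 11.5704/(1+0.1068)^3 + 13.7329/(1+0.1068)^4 + 253.8654/(1+0.1068)^4 = 202.2352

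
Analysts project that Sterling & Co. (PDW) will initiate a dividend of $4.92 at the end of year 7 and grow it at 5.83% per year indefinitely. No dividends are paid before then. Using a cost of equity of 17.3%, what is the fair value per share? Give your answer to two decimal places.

$16.47

Deferred-dividend DDM. At t=6 the remaining stream is a growing perpetuity with first payment D_7 = 4.92.
V_6 = D_7/(r−g) = 4.92/(0.173−0.0583) = 42.8945
P₀ = V_6/(1+r)^6 = 42.8945/(1+0.173)^6 = 16.4670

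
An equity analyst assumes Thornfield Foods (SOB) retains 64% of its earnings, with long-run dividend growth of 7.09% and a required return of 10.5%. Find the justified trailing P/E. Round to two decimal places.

Payout ratio b = 1 − 0.64 = 0.36.
Justified trailing P/E = b(1+g)/(r−g) = 0.36×(1+0.0709)/(0.105−0.0709) = 11.3057

11.31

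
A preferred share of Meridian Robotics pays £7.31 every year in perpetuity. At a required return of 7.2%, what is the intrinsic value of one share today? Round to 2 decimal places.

£101.53

Zero-growth DDM (perpetuity): P₀ = D/r = 7.31 / 0.072 = 101.5278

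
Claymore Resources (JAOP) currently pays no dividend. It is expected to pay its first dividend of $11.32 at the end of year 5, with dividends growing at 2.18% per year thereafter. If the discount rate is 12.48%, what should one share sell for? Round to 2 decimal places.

Deferred-dividend DDM. At t=4 the remaining stream is a growing perpetuity with first payment D_5 = 11.32.
V_4 = D_5/(r−g) = 11.32/(0.1248−0.0218) = 109.9029
P₀ = V_4/(1+r)^4 = 109.9029/(1+0.1248)^4 = 68.6607

$68.66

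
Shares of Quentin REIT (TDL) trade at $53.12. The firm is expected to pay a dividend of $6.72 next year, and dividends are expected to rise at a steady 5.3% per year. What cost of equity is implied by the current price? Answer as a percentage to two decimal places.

Rearranging the constant-growth DDM: r = D₁/P₀ + g.
r = 6.7200 / 53.12 + 0.053 = 0.12651 + 0.053 = 0.17951

17.95%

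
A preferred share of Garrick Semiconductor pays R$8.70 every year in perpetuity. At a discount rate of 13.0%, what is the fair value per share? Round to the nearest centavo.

Zero-growth DDM (perpetuity): P₀ = D/r = 8.70 / 0.13 = 66.9231

R$66.92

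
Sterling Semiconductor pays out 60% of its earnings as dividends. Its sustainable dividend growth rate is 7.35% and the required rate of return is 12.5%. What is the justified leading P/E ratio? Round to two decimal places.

11.65

Justified leading P/E = b/(r−g) = 0.60/(0.125−0.0735) = 11.6505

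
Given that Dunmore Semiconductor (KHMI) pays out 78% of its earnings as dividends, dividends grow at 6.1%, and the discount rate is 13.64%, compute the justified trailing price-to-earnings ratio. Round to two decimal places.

10.98

Justified trailing P/E = b(1+g)/(r−g) = 0.78×(1+0.061)/(0.1364−0.061) = 10.9759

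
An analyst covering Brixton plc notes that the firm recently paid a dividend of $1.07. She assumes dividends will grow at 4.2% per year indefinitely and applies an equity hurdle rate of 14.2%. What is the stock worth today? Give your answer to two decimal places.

Gordon growth model: P₀ = D₁/(r − g). D₁ = 1.07 × (1 + 0.042) = 1.1149.
P₀ = 1.1149 / (0.142 − 0.042) = 1.1149 / 0.1 = 11.1494

$11.15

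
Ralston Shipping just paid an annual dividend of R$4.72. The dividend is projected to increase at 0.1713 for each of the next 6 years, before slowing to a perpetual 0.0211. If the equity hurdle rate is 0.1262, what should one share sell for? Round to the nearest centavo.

R$90.60

Two-stage DDM. Project D₁…D_6 at 0.1713, terminal growth 0.0211, discount at r = 0.1262.
D_1 = 5.5285
D_2 = 6.4756
D_3 = 7.5848
D_4 = 8.8841
D_5 = 10.4060
D_6 = 12.1885
Terminal value at t=6: TV = D_7/(r−g) = 12.4457/(0.1262−0.0211) = 118.4176
P₀ = 5.5285/(1+0.1262)^1 + 6.4756/(1+0.1262)^2 + 7.5848/(1+0.1262)^3 + 8.8841/(1+0.1262)^4 + 10.4060/(1+0.1262)^5 + 12.1885/(1+0.1262)^6 + 118.4176/(1+0.1262)^6 = 90.6046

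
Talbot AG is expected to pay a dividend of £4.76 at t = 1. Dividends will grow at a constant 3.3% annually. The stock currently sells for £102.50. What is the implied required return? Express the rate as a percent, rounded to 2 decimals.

Rearranging the constant-growth DDM: r = D₁/P₀ + g.
r = 4.7600 / 102.50 + 0.033 = 0.04644 + 0.033 = 0.07944

7.94%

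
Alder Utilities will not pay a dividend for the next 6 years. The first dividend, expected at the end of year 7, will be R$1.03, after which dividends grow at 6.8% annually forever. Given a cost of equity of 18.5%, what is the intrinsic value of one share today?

Deferred-dividend DDM. At t=6 the remaining stream is a growing perpetuity with first payment D_7 = 1.03.
V_6 = D_7/(r−g) = 1.03/(0.185−0.068) = 8.8034
P₀ = V_6/(1+r)^6 = 8.8034/(1+0.185)^6 = 3.1794

R$3.18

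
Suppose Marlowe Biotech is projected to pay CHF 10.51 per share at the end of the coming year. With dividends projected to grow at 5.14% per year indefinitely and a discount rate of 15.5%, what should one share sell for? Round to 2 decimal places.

CHF 101.45

Gordon growth model: P₀ = D₁/(r − g), with D₁ = 10.51 given directly.
P₀ = 10.5100 / (0.155 − 0.0514) = 10.5100 / 0.1036 = 101.4479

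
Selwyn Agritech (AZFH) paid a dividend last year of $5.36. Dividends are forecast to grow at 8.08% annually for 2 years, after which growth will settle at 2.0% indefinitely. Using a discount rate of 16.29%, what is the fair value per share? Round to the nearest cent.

$42.66

Two-stage DDM. Project D₁…D_2 at 0.0808, terminal growth 0.02, discount at r = 0.1629.
D_1 = 5.7931
D_2 = 6.2612
Terminal value at t=2: TV = D_3/(r−g) = 6.3864/(0.1629−0.02) = 44.6913
P₀ = 5.7931/(1+0.1629)^1 + 6.2612/(1+0.1629)^2 + 44.6913/(1+0.1629)^2 = 42.6590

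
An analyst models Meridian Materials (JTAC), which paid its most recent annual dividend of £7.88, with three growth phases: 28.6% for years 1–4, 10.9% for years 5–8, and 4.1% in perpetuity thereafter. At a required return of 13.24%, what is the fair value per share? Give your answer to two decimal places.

£230.85

Three-stage DDM. Project D₁…D_8; terminal Gordon value at t=8 with g = 0.041; discount at r = 0.1324.
D_1 = 10.1337
D_2 = 13.0319
D_3 = 16.7590
D_4 = 21.5521
D_5 = 23.9013
D_6 = 26.5065
D_7 = 29.3958
D_8 = 32.5999
TV_8 = 33.9365/(0.1324−0.041) = 371.2965
P₀ = Σ Dₜ/(1+r)ᵗ + TV_8/(1+r)^8 = 230.8491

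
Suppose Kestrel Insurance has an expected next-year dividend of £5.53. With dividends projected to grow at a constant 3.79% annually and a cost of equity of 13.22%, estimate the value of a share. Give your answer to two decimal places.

£58.64

Gordon growth model: P₀ = D₁/(r − g), with D₁ = 5.53 given directly.
P₀ = 5.5300 / (0.1322 − 0.0379) = 5.5300 / 0.0943 = 58.6426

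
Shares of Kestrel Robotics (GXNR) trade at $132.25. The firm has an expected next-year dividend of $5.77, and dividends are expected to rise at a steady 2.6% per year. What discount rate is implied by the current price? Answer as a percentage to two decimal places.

6.96%

Rearranging the constant-growth DDM: r = D₁/P₀ + g.
r = 5.7700 / 132.25 + 0.026 = 0.04363 + 0.026 = 0.06963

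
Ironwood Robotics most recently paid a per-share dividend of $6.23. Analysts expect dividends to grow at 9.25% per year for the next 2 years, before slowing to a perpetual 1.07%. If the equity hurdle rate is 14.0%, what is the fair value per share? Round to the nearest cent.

$56.42

Two-stage DDM. Project D₁…D_2 at 0.0925, terminal growth 0.0107, discount at r = 0.14.
D_1 = 6.8063
D_2 = 7.4359
Terminal value at t=2: TV = D_3/(r−g) = 7.5154/(0.14−0.0107) = 58.1239
P₀ = 6.8063/(1+0.14)^1 + 7.4359/(1+0.14)^2 + 58.1239/(1+0.14)^2 = 56.4165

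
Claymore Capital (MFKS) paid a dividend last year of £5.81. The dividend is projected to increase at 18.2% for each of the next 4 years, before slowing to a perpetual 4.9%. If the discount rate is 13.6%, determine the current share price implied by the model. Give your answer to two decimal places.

Two-stage DDM. Project D₁…D_4 at 0.182, terminal growth 0.049, discount at r = 0.136.
D_1 = 6.8674
D_2 = 8.1173
D_3 = 9.5946
D_4 = 11.3409
Terminal value at t=4: TV = D_5/(r−g) = 11.8966/(0.136−0.049) = 136.7421
P₀ = 6.8674/(1+0.136)^1 + 8.1173/(1+0.136)^2 + 9.5946/(1+0.136)^3 + 11.3409/(1+0.136)^4 + 136.7421/(1+0.136)^4 = 107.7985

£107.80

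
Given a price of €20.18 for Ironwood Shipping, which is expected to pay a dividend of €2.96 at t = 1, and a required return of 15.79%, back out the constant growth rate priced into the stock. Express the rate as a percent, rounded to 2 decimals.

1.12%

From P₀ = D₁/(r − g), the implied growth is g = r − D₁/P₀.
g = 0.1579 − 2.96/20.18 = 0.1579 − 0.14668 = 0.01122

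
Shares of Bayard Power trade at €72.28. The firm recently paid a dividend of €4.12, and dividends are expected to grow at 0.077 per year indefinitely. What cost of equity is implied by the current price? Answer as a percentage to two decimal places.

13.84%

Rearranging the constant-growth DDM: r = D₁/P₀ + g.
D₁ = 4.12 × (1 + 0.077) = 4.4372.
r = 4.4372 / 72.28 + 0.077 = 0.06139 + 0.077 = 0.13839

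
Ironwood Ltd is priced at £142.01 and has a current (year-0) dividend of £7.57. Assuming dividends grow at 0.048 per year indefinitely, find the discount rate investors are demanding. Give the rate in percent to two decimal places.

10.39%

Rearranging the constant-growth DDM: r = D₁/P₀ + g.
D₁ = 7.57 × (1 + 0.048) = 7.9334.
r = 7.9334 / 142.01 + 0.048 = 0.05586 + 0.048 = 0.10386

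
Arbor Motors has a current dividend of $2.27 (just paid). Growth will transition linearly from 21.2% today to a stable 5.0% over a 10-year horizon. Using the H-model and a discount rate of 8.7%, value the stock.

H-model: P₀ = D₀[(1+g_L) + H(g_S−g_L)]/(r−g_L), with H = 10/2 = 5.
P₀ = 2.27 × [(1+0.05) + 5×(0.212−0.05)] / (0.087−0.05)
   = 2.27 × 1.8600 / 0.037 = 114.1135

$114.11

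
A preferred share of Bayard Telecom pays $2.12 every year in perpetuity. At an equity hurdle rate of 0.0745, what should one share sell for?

$28.46

Zero-growth DDM (perpetuity): P₀ = D/r = 2.12 / 0.0745 = 28.4564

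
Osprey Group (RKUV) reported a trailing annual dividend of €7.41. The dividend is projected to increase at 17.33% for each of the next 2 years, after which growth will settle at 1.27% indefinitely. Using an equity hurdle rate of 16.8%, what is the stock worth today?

Two-stage DDM. Project D₁…D_2 at 0.1733, terminal growth 0.0127, discount at r = 0.168.
D_1 = 8.6942
D_2 = 10.2008
Terminal value at t=2: TV = D_3/(r−g) = 10.3304/(0.168−0.0127) = 66.5190
P₀ = 8.6942/(1+0.168)^1 + 10.2008/(1+0.168)^2 + 66.5190/(1+0.168)^2 = 63.6806

€63.68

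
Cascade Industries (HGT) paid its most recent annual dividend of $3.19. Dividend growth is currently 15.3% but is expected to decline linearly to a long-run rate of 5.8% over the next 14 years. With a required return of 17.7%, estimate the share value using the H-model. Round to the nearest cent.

H-model: P₀ = D₀[(1+g_L) + H(g_S−g_L)]/(r−g_L), with H = 14/2 = 7.
P₀ = 3.19 × [(1+0.058) + 7×(0.153−0.058)] / (0.177−0.058)
   = 3.19 × 1.7230 / 0.119 = 46.1880

$46.19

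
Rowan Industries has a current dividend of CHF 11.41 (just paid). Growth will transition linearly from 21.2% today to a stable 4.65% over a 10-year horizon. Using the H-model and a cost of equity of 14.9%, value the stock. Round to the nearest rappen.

H-model: P₀ = D₀[(1+g_L) + H(g_S−g_L)]/(r−g_L), with H = 10/2 = 5.
P₀ = 11.41 × [(1+0.0465) + 5×(0.212−0.0465)] / (0.149−0.0465)
   = 11.41 × 1.8740 / 0.1025 = 208.6082

CHF 208.61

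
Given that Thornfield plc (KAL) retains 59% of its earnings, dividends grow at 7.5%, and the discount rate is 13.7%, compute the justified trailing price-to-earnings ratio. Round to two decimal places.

7.11

Payout ratio b = 1 − 0.59 = 0.41.
Justified trailing P/E = b(1+g)/(r−g) = 0.41×(1+0.075)/(0.137−0.075) = 7.1089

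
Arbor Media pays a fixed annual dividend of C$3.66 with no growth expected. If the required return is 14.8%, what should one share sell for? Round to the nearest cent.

Zero-growth DDM (perpetuity): P₀ = D/r = 3.66 / 0.148 = 24.7297

C$24.73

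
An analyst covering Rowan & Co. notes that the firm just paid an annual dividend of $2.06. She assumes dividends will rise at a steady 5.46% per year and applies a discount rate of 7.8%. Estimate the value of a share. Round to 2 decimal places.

$92.84

Gordon growth model: P₀ = D₁/(r − g). D₁ = 2.06 × (1 + 0.0546) = 2.1725.
P₀ = 2.1725 / (0.078 − 0.0546) = 2.1725 / 0.0234 = 92.8409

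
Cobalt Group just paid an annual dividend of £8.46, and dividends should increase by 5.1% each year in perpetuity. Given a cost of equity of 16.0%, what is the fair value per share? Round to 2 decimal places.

Gordon growth model: P₀ = D₁/(r − g). D₁ = 8.46 × (1 + 0.051) = 8.8915.
P₀ = 8.8915 / (0.16 − 0.051) = 8.8915 / 0.109 = 81.5730

£81.57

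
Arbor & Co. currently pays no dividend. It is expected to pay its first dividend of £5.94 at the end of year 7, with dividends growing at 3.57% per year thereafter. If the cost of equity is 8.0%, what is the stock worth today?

£84.50

Deferred-dividend DDM. At t=6 the remaining stream is a growing perpetuity with first payment D_7 = 5.94.
V_6 = D_7/(r−g) = 5.94/(0.08−0.0357) = 134.0858
P₀ = V_6/(1+r)^6 = 134.0858/(1+0.08)^6 = 84.4968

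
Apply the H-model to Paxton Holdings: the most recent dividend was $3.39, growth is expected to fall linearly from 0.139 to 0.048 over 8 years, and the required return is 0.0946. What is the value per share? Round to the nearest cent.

H-model: P₀ = D₀[(1+g_L) + H(g_S−g_L)]/(r−g_L), with H = 8/2 = 4.
P₀ = 3.39 × [(1+0.048) + 4×(0.139−0.048)] / (0.0946−0.048)
   = 3.39 × 1.4120 / 0.0466 = 102.7185

$102.72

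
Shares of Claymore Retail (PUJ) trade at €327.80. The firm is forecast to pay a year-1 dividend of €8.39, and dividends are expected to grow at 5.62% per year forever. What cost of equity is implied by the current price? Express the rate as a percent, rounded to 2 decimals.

Rearranging the constant-growth DDM: r = D₁/P₀ + g.
r = 8.3900 / 327.80 + 0.0562 = 0.02559 + 0.0562 = 0.08179

8.18%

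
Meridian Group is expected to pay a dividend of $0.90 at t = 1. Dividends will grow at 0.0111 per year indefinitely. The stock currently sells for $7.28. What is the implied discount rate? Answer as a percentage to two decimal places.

Rearranging the constant-growth DDM: r = D₁/P₀ + g.
r = 0.9000 / 7.28 + 0.0111 = 0.12363 + 0.0111 = 0.13473

13.47%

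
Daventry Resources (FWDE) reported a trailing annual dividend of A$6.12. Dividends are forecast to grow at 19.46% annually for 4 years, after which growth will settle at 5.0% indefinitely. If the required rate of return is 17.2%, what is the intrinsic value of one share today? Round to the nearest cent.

A$82.54

Two-stage DDM. Project D₁…D_4 at 0.1946, terminal growth 0.05, discount at r = 0.172.
D_1 = 7.3110
D_2 = 8.7337
D_3 = 10.4332
D_4 = 12.4635
Terminal value at t=4: TV = D_5/(r−g) = 13.0867/(0.172−0.05) = 107.2682
P₀ = 7.3110/(1+0.172)^1 + 8.7337/(1+0.172)^2 + 10.4332/(1+0.172)^3 + 12.4635/(1+0.172)^4 + 107.2682/(1+0.172)^4 = 82.5370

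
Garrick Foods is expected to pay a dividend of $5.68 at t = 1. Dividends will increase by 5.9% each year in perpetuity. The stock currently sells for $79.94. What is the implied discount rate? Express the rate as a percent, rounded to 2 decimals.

Rearranging the constant-growth DDM: r = D₁/P₀ + g.
r = 5.6800 / 79.94 + 0.059 = 0.07105 + 0.059 = 0.13005

13.01%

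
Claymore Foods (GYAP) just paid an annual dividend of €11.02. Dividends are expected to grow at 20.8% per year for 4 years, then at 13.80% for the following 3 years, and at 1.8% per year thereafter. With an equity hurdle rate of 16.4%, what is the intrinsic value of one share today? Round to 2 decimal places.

Three-stage DDM. Project D₁…D_7; terminal Gordon value at t=7 with g = 0.018; discount at r = 0.164.
D_1 = 13.3122
D_2 = 16.0811
D_3 = 19.4260
D_4 = 23.4666
D_5 = 26.7049
D_6 = 30.3902
D_7 = 34.5841
TV_7 = 35.2066/(0.164−0.018) = 241.1410
P₀ = Σ Dₜ/(1+r)ᵗ + TV_7/(1+r)^7 = 168.3591

€168.36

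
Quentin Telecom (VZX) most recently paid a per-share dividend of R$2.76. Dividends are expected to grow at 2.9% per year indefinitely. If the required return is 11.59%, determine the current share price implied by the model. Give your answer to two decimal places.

Gordon growth model: P₀ = D₁/(r − g). D₁ = 2.76 × (1 + 0.029) = 2.8400.
P₀ = 2.8400 / (0.1159 − 0.029) = 2.8400 / 0.0869 = 32.6817

R$32.68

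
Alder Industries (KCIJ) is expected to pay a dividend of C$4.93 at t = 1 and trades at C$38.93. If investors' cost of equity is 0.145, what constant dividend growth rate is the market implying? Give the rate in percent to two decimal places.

1.84%

From P₀ = D₁/(r − g), the implied growth is g = r − D₁/P₀.
g = 0.145 − 4.93/38.93 = 0.145 − 0.12664 = 0.01836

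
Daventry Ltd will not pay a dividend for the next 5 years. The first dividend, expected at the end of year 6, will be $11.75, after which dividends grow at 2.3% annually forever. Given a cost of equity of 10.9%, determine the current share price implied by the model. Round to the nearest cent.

$81.45

Deferred-dividend DDM. At t=5 the remaining stream is a growing perpetuity with first payment D_6 = 11.75.
V_5 = D_6/(r−g) = 11.75/(0.109−0.023) = 136.6279
P₀ = V_5/(1+r)^5 = 136.6279/(1+0.109)^5 = 81.4482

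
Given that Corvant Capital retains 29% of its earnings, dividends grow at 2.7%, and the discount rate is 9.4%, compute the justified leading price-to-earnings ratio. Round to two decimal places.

Payout ratio b = 1 − 0.29 = 0.71.
Justified leading P/E = b/(r−g) = 0.71/(0.094−0.027) = 10.5970

10.60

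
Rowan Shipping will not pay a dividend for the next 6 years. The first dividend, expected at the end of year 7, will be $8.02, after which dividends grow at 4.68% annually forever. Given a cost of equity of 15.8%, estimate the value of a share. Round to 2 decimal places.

$29.91

Deferred-dividend DDM. At t=6 the remaining stream is a growing perpetuity with first payment D_7 = 8.02.
V_6 = D_7/(r−g) = 8.02/(0.158−0.0468) = 72.1223
P₀ = V_6/(1+r)^6 = 72.1223/(1+0.158)^6 = 29.9101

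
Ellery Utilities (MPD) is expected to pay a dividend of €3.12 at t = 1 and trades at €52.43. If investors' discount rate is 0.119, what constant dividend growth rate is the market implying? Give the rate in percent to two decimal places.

5.95%

From P₀ = D₁/(r − g), the implied growth is g = r − D₁/P₀.
g = 0.119 − 3.12/52.43 = 0.119 − 0.05951 = 0.05949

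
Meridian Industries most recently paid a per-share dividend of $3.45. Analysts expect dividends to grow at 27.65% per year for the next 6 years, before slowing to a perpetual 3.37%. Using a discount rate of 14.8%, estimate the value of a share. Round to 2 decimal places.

Two-stage DDM. Project D₁…D_6 at 0.2765, terminal growth 0.0337, discount at r = 0.148.
D_1 = 4.4039
D_2 = 5.6216
D_3 = 7.1760
D_4 = 9.1601
D_5 = 11.6929
D_6 = 14.9260
Terminal value at t=6: TV = D_7/(r−g) = 15.4290/(0.148−0.0337) = 134.9871
P₀ = 4.4039/(1+0.148)^1 + 5.6216/(1+0.148)^2 + 7.1760/(1+0.148)^3 + 9.1601/(1+0.148)^4 + 11.6929/(1+0.148)^5 + 14.9260/(1+0.148)^6 + 134.9871/(1+0.148)^6 = 89.4750

$89.47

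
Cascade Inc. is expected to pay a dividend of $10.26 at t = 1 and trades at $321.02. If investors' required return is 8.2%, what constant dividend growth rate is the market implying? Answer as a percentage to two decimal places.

From P₀ = D₁/(r − g), the implied growth is g = r − D₁/P₀.
g = 0.082 − 10.26/321.02 = 0.082 − 0.03196 = 0.05004

5.00%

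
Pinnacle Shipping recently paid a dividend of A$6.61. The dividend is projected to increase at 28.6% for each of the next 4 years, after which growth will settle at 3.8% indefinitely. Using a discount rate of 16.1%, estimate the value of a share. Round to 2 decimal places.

A$118.34

Two-stage DDM. Project D₁…D_4 at 0.286, terminal growth 0.038, discount at r = 0.161.
D_1 = 8.5005
D_2 = 10.9316
D_3 = 14.0580
D_4 = 18.0786
Terminal value at t=4: TV = D_5/(r−g) = 18.7656/(0.161−0.038) = 152.5659
P₀ = 8.5005/(1+0.161)^1 + 10.9316/(1+0.161)^2 + 14.0580/(1+0.161)^3 + 18.0786/(1+0.161)^4 + 152.5659/(1+0.161)^4 = 118.3360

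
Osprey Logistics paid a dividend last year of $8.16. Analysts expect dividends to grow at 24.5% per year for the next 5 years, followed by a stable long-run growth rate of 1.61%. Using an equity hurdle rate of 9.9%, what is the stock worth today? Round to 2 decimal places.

Two-stage DDM. Project D₁…D_5 at 0.245, terminal growth 0.0161, discount at r = 0.099.
D_1 = 10.1592
D_2 = 12.6482
D_3 = 15.7470
D_4 = 19.6050
D_5 = 24.4083
Terminal value at t=5: TV = D_6/(r−g) = 24.8012/(0.099−0.0161) = 299.1705
P₀ = 10.1592/(1+0.099)^1 + 12.6482/(1+0.099)^2 + 15.7470/(1+0.099)^3 + 19.6050/(1+0.099)^4 + 24.4083/(1+0.099)^5 + 299.1705/(1+0.099)^5 = 246.8515

$246.85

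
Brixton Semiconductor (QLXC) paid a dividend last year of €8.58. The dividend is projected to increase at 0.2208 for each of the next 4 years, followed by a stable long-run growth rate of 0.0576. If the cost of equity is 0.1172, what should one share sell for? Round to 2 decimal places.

€260.13

Two-stage DDM. Project D₁…D_4 at 0.2208, terminal growth 0.0576, discount at r = 0.1172.
D_1 = 10.4745
D_2 = 12.7872
D_3 = 15.6106
D_4 = 19.0575
Terminal value at t=4: TV = D_5/(r−g) = 20.1552/(0.1172−0.0576) = 338.1743
P₀ = 10.4745/(1+0.1172)^1 + 12.7872/(1+0.1172)^2 + 15.6106/(1+0.1172)^3 + 19.0575/(1+0.1172)^4 + 338.1743/(1+0.1172)^4 = 260.1276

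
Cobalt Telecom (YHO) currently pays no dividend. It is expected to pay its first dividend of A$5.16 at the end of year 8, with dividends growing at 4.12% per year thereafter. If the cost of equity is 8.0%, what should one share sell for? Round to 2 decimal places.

A$77.60

Deferred-dividend DDM. At t=7 the remaining stream is a growing perpetuity with first payment D_8 = 5.16.
V_7 = D_8/(r−g) = 5.16/(0.08−0.0412) = 132.9897
P₀ = V_7/(1+r)^7 = 132.9897/(1+0.08)^7 = 77.5982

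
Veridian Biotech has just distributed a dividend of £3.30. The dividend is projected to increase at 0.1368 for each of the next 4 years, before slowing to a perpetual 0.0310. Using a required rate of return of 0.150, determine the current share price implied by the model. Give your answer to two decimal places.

£40.13

Two-stage DDM. Project D₁…D_4 at 0.1368, terminal growth 0.031, discount at r = 0.15.
D_1 = 3.7514
D_2 = 4.2646
D_3 = 4.8480
D_4 = 5.5113
Terminal value at t=4: TV = D_5/(r−g) = 5.6821/(0.15−0.031) = 47.7487
P₀ = 3.7514/(1+0.15)^1 + 4.2646/(1+0.15)^2 + 4.8480/(1+0.15)^3 + 5.5113/(1+0.15)^4 + 47.7487/(1+0.15)^4 = 40.1260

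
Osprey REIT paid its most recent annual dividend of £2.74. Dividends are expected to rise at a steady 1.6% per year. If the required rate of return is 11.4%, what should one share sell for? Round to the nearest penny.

£28.41

Gordon growth model: P₀ = D₁/(r − g). D₁ = 2.74 × (1 + 0.016) = 2.7838.
P₀ = 2.7838 / (0.114 − 0.016) = 2.7838 / 0.098 = 28.4065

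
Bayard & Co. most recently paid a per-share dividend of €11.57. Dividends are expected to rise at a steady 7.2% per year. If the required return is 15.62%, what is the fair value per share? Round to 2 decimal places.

€147.30

Gordon growth model: P₀ = D₁/(r − g). D₁ = 11.57 × (1 + 0.072) = 12.4030.
P₀ = 12.4030 / (0.1562 − 0.072) = 12.4030 / 0.0842 = 147.3045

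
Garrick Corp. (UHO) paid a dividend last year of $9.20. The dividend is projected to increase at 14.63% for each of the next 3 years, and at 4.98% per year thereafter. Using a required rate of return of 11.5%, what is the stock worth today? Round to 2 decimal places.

Two-stage DDM. Project D₁…D_3 at 0.1463, terminal growth 0.0498, discount at r = 0.115.
D_1 = 10.5460
D_2 = 12.0888
D_3 = 13.8574
Terminal value at t=3: TV = D_4/(r−g) = 14.5475/(0.115−0.0498) = 223.1216
P₀ = 10.5460/(1+0.115)^1 + 12.0888/(1+0.115)^2 + 13.8574/(1+0.115)^3 + 223.1216/(1+0.115)^3 = 190.1384

$190.14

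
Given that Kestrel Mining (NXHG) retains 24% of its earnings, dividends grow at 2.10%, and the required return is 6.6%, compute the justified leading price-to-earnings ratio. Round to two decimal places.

16.89

Payout ratio b = 1 − 0.24 = 0.76.
Justified leading P/E = b/(r−g) = 0.76/(0.066−0.021) = 16.8889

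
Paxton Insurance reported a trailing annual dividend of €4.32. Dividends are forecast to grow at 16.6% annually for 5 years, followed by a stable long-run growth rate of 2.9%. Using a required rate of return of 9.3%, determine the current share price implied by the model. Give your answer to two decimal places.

Two-stage DDM. Project D₁…D_5 at 0.166, terminal growth 0.029, discount at r = 0.093.
D_1 = 5.0371
D_2 = 5.8733
D_3 = 6.8482
D_4 = 7.9851
D_5 = 9.3106
Terminal value at t=5: TV = D_6/(r−g) = 9.5806/(0.093−0.029) = 149.6966
P₀ = 5.0371/(1+0.093)^1 + 5.8733/(1+0.093)^2 + 6.8482/(1+0.093)^3 + 7.9851/(1+0.093)^4 + 9.3106/(1+0.093)^5 + 149.6966/(1+0.093)^5 = 122.2977

€122.30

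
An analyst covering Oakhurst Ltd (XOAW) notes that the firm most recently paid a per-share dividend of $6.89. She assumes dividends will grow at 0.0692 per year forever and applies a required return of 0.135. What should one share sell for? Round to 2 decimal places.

$111.96

Gordon growth model: P₀ = D₁/(r − g). D₁ = 6.89 × (1 + 0.0692) = 7.3668.
P₀ = 7.3668 / (0.135 − 0.0692) = 7.3668 / 0.0658 = 111.9573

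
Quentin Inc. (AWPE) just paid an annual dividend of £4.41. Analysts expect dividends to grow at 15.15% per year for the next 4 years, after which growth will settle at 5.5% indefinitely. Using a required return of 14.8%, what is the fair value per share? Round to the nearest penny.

£68.42

Two-stage DDM. Project D₁…D_4 at 0.1515, terminal growth 0.055, discount at r = 0.148.
D_1 = 5.0781
D_2 = 5.8474
D_3 = 6.7333
D_4 = 7.7534
Terminal value at t=4: TV = D_5/(r−g) = 8.1799/(0.148−0.055) = 87.9557
P₀ = 5.0781/(1+0.148)^1 + 5.8474/(1+0.148)^2 + 6.7333/(1+0.148)^3 + 7.7534/(1+0.148)^4 + 87.9557/(1+0.148)^4 = 68.4152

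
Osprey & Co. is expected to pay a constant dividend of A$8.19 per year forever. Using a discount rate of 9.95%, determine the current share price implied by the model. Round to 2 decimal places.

Zero-growth DDM (perpetuity): P₀ = D/r = 8.19 / 0.0995 = 82.3116

A$82.31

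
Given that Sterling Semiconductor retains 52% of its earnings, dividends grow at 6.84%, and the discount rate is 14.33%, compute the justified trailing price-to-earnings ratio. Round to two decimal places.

6.85

Payout ratio b = 1 − 0.52 = 0.48.
Justified trailing P/E = b(1+g)/(r−g) = 0.48×(1+0.0684)/(0.1433−0.0684) = 6.8469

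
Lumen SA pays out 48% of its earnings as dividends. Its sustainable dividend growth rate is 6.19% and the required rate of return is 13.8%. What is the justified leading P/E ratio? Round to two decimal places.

6.31

Justified leading P/E = b/(r−g) = 0.48/(0.138−0.0619) = 6.3075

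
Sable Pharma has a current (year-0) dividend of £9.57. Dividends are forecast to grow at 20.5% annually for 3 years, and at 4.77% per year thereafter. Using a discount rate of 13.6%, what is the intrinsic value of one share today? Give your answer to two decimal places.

Two-stage DDM. Project D₁…D_3 at 0.205, terminal growth 0.0477, discount at r = 0.136.
D_1 = 11.5319
D_2 = 13.8959
D_3 = 16.7445
Terminal value at t=3: TV = D_4/(r−g) = 17.5432/(0.136−0.0477) = 198.6778
P₀ = 11.5319/(1+0.136)^1 + 13.8959/(1+0.136)^2 + 16.7445/(1+0.136)^3 + 198.6778/(1+0.136)^3 = 167.8644

£167.86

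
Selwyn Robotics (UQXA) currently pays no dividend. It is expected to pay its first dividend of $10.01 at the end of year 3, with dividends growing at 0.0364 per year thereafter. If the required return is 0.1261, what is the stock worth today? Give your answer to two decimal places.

Deferred-dividend DDM. At t=2 the remaining stream is a growing perpetuity with first payment D_3 = 10.01.
V_2 = D_3/(r−g) = 10.01/(0.1261−0.0364) = 111.5942
P₀ = V_2/(1+r)^2 = 111.5942/(1+0.1261)^2 = 88.0010

$88.00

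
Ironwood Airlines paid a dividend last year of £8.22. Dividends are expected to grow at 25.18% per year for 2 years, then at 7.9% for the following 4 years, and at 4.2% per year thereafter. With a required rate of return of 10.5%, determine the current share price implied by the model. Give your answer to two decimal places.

Three-stage DDM. Project D₁…D_6; terminal Gordon value at t=6 with g = 0.042; discount at r = 0.105.
D_1 = 10.2898
D_2 = 12.8808
D_3 = 13.8983
D_4 = 14.9963
D_5 = 16.1810
D_6 = 17.4593
TV_6 = 18.1926/(0.105−0.042) = 288.7717
P₀ = Σ Dₜ/(1+r)ᵗ + TV_6/(1+r)^6 = 218.2617

£218.26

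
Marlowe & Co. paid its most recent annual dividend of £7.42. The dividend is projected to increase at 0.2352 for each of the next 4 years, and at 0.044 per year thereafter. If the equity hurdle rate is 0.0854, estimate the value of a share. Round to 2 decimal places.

Two-stage DDM. Project D₁…D_4 at 0.2352, terminal growth 0.044, discount at r = 0.0854.
D_1 = 9.1652
D_2 = 11.3208
D_3 = 13.9835
D_4 = 17.2724
Terminal value at t=4: TV = D_5/(r−g) = 18.0324/(0.0854−0.044) = 435.5652
P₀ = 9.1652/(1+0.0854)^1 + 11.3208/(1+0.0854)^2 + 13.9835/(1+0.0854)^3 + 17.2724/(1+0.0854)^4 + 435.5652/(1+0.0854)^4 = 355.2638

£355.26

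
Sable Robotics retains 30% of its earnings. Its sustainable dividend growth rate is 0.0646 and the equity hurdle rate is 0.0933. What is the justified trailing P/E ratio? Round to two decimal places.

25.97

Payout ratio b = 1 − 0.30 = 0.70.
Justified trailing P/E = b(1+g)/(r−g) = 0.70×(1+0.0646)/(0.0933−0.0646) = 25.9659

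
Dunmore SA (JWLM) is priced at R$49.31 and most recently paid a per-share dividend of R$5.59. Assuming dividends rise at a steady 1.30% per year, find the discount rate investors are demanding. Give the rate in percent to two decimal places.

Rearranging the constant-growth DDM: r = D₁/P₀ + g.
D₁ = 5.59 × (1 + 0.013) = 5.6627.
r = 5.6627 / 49.31 + 0.013 = 0.11484 + 0.013 = 0.12784

12.78%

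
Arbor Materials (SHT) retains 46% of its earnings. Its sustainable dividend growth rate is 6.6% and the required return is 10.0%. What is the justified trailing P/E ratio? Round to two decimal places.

Payout ratio b = 1 − 0.46 = 0.54.
Justified trailing P/E = b(1+g)/(r−g) = 0.54×(1+0.066)/(0.1−0.066) = 16.9306

16.93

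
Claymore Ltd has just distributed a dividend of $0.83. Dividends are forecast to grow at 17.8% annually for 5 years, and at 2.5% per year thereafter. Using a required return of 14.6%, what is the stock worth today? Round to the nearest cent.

$12.58

Two-stage DDM. Project D₁…D_5 at 0.178, terminal growth 0.025, discount at r = 0.146.
D_1 = 0.9777
D_2 = 1.1518
D_3 = 1.3568
D_4 = 1.5983
D_5 = 1.8828
Terminal value at t=5: TV = D_6/(r−g) = 1.9299/(0.146−0.025) = 15.9494
P₀ = 0.9777/(1+0.146)^1 + 1.1518/(1+0.146)^2 + 1.3568/(1+0.146)^3 + 1.5983/(1+0.146)^4 + 1.8828/(1+0.146)^5 + 15.9494/(1+0.146)^5 = 12.5799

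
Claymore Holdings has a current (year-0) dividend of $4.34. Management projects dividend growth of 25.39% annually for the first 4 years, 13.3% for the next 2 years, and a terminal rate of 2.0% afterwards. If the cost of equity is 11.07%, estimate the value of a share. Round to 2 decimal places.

$120.74

Three-stage DDM. Project D₁…D_6; terminal Gordon value at t=6 with g = 0.02; discount at r = 0.1107.
D_1 = 5.4419
D_2 = 6.8236
D_3 = 8.5562
D_4 = 10.7286
D_5 = 12.1555
D_6 = 13.7721
TV_6 = 14.0476/(0.1107−0.02) = 154.8795
P₀ = Σ Dₜ/(1+r)ᵗ + TV_6/(1+r)^6 = 120.7432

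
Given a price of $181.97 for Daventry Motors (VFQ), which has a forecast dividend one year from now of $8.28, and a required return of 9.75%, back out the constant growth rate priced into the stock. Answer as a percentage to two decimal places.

From P₀ = D₁/(r − g), the implied growth is g = r − D₁/P₀.
g = 0.0975 − 8.28/181.97 = 0.0975 − 0.04550 = 0.05200

5.20%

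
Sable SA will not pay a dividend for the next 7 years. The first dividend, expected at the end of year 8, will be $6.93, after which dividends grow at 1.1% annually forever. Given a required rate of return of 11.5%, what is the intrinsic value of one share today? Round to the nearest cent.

$31.10

Deferred-dividend DDM. At t=7 the remaining stream is a growing perpetuity with first payment D_8 = 6.93.
V_7 = D_8/(r−g) = 6.93/(0.115−0.011) = 66.6346
P₀ = V_7/(1+r)^7 = 66.6346/(1+0.115)^7 = 31.1011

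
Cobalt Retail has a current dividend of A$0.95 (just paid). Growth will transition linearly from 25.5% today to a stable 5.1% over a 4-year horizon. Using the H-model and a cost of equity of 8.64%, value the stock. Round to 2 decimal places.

A$39.15

H-model: P₀ = D₀[(1+g_L) + H(g_S−g_L)]/(r−g_L), with H = 4/2 = 2.
P₀ = 0.95 × [(1+0.051) + 2×(0.255−0.051)] / (0.0864−0.051)
   = 0.95 × 1.4590 / 0.0354 = 39.1540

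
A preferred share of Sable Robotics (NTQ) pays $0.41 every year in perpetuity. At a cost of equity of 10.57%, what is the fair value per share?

Zero-growth DDM (perpetuity): P₀ = D/r = 0.41 / 0.1057 = 3.8789

$3.88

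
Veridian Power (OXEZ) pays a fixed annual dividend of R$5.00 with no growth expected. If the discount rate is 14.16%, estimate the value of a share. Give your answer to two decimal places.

Zero-growth DDM (perpetuity): P₀ = D/r = 5.00 / 0.1416 = 35.3107

R$35.31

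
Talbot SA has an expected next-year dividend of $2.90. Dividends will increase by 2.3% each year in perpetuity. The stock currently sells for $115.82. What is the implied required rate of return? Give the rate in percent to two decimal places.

Rearranging the constant-growth DDM: r = D₁/P₀ + g.
r = 2.9000 / 115.82 + 0.023 = 0.02504 + 0.023 = 0.04804

4.80%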